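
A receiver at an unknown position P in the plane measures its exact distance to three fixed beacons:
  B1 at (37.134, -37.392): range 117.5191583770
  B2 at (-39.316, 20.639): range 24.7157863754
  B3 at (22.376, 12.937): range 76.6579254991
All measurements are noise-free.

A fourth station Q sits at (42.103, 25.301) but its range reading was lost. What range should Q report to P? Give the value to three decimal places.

91.766

eq1: (x − 37.134)² + (y + 37.392)² = 117.5191583770²
eq2: (x + 39.316)² + (y − 20.639)² = 24.7157863754²
eq3: (x − 22.376)² + (y − 12.937)² = 76.6579254991²
eq3−eq1, eq3−eq2 (x²,y² cancel):
  29.516·x − 100.658·y = -5825.270769
  -123.384·x + 15.404·y = 6569.232278
det = 29.516·15.404 − -100.658·-123.384 = -11964.922208
x = (-5825.270769·15.404 − -100.658·6569.232278) / -11964.922208 = -47.765736
y = (29.516·6569.232278 − -5825.270769·-123.384) / -11964.922208 = 43.865538
|P − Q| = √((-47.765736 − 42.103)² + (43.865538 − 25.301)²) = 91.766180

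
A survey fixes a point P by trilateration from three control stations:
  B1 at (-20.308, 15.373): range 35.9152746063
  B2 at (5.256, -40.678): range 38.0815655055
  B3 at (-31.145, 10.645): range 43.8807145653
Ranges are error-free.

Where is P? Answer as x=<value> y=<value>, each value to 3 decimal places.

eq1: (x + 20.308)² + (y − 15.373)² = 35.9152746063²
eq2: (x − 5.256)² + (y + 40.678)² = 38.0815655055²
eq3: (x + 31.145)² + (y − 10.645)² = 43.8807145653²
eq3−eq2, eq3−eq1 (x²,y² cancel):
  72.802·x − 102.646·y = 1074.309649
  21.674·x + 9.456·y = 201.027104
det = 72.802·9.456 − -102.646·21.674 = 2913.165116
x = (1074.309649·9.456 − -102.646·201.027104) / 2913.165116 = 10.570393
y = (72.802·201.027104 − 1074.309649·21.674) / 2913.165116 = -2.969077

x=10.570 y=-2.969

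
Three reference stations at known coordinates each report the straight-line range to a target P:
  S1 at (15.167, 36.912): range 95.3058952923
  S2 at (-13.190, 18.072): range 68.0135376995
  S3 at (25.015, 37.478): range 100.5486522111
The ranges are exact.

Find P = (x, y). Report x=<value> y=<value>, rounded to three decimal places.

eq1: (x − 15.167)² + (y − 36.912)² = 95.3058952923²
eq2: (x + 13.190)² + (y − 18.072)² = 68.0135376995²
eq3: (x − 25.015)² + (y − 37.478)² = 100.5486522111²
eq2−eq1, eq2−eq3 (x²,y² cancel):
  56.714·x + 37.680·y = -3365.412018
  76.410·x + 38.812·y = -3954.412726
det = 56.714·38.812 − 37.680·76.410 = -677.945032
x = (-3365.412018·38.812 − 37.680·-3954.412726) / -677.945032 = -27.117096
y = (56.714·-3954.412726 − -3365.412018·76.410) / -677.945032 = -48.500346

x=-27.117 y=-48.500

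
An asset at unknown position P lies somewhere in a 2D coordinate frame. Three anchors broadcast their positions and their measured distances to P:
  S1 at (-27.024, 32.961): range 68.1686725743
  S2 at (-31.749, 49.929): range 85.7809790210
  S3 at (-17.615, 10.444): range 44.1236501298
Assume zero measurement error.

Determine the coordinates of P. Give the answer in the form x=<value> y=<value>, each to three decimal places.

eq1: (x + 27.024)² + (y − 32.961)² = 68.1686725743²
eq2: (x + 31.749)² + (y − 49.929)² = 85.7809790210²
eq3: (x + 17.615)² + (y − 10.444)² = 44.1236501298²
eq3−eq1, eq3−eq2 (x²,y² cancel):
  -18.818·x + 45.034·y = -1302.712684
  -28.268·x + 78.970·y = -2329.941180
det = -18.818·78.970 − 45.034·-28.268 = -213.036348
x = (-1302.712684·78.970 − 45.034·-2329.941180) / -213.036348 = -9.629110
y = (-18.818·-2329.941180 − -1302.712684·-28.268) / -213.036348 = -32.950954

x=-9.629 y=-32.951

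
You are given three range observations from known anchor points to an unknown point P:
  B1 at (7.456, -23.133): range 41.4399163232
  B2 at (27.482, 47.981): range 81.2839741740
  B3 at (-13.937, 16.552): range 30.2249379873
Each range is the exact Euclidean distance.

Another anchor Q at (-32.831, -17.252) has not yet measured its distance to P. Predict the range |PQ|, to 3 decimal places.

eq1: (x − 7.456)² + (y + 23.133)² = 41.4399163232²
eq2: (x − 27.482)² + (y − 47.981)² = 81.2839741740²
eq3: (x + 13.937)² + (y − 16.552)² = 30.2249379873²
eq3−eq1, eq3−eq2 (x²,y² cancel):
  42.786·x − 79.370·y = -681.200837
  82.838·x + 62.858·y = -3104.309569
det = 42.786·62.858 − -79.370·82.838 = 9264.294448
x = (-681.200837·62.858 − -79.370·-3104.309569) / 9264.294448 = -31.217485
y = (42.786·-3104.309569 − -681.200837·82.838) / 9264.294448 = -8.245817
|P − Q| = √((-31.217485 − -32.831)² + (-8.245817 − -17.252)²) = 9.149577

9.150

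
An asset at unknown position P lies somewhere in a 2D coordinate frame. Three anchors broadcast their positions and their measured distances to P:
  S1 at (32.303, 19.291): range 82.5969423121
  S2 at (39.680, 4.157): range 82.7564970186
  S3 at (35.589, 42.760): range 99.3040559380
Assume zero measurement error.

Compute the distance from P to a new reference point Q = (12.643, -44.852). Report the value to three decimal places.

eq1: (x − 32.303)² + (y − 19.291)² = 82.5969423121²
eq2: (x − 39.680)² + (y − 4.157)² = 82.7564970186²
eq3: (x − 35.589)² + (y − 42.760)² = 99.3040559380²
eq2−eq3, eq2−eq1 (x²,y² cancel):
  -8.182·x + 77.206·y = -1509.446255
  -14.754·x + 30.268·y = -149.773640
det = -8.182·30.268 − 77.206·-14.754 = 891.444548
x = (-1509.446255·30.268 − 77.206·-149.773640) / 891.444548 = -38.279998
y = (-8.182·-149.773640 − -1509.446255·-14.754) / 891.444548 = -23.607663
|P − Q| = √((-38.279998 − 12.643)² + (-23.607663 − -44.852)²) = 55.176749

55.177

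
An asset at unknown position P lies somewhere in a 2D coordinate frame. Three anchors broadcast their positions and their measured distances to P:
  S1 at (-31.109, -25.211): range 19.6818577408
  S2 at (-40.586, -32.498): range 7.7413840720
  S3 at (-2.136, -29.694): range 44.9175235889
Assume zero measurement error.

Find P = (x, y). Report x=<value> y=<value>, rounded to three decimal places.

eq1: (x + 31.109)² + (y + 25.211)² = 19.6818577408²
eq2: (x + 40.586)² + (y + 32.498)² = 7.7413840720²
eq3: (x + 2.136)² + (y + 29.694)² = 44.9175235889²
eq3−eq1, eq3−eq2 (x²,y² cancel):
  -57.946·x + 8.966·y = 2347.276671
  -76.900·x − 5.608·y = 3774.702166
det = -57.946·-5.608 − 8.966·-76.900 = 1014.446568
x = (2347.276671·-5.608 − 8.966·3774.702166) / 1014.446568 = -46.338081
y = (-57.946·3774.702166 − 2347.276671·-76.900) / 1014.446568 = -37.678984

x=-46.338 y=-37.679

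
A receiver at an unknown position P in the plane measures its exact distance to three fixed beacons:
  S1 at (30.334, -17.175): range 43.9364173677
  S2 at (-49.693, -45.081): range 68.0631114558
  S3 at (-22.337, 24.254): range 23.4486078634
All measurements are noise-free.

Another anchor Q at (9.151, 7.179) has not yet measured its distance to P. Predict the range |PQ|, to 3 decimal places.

15.333

eq1: (x − 30.334)² + (y + 17.175)² = 43.9364173677²
eq2: (x + 49.693)² + (y + 45.081)² = 68.0631114558²
eq3: (x + 22.337)² + (y − 24.254)² = 23.4486078634²
eq2−eq3, eq2−eq1 (x²,y² cancel):
  54.712·x + 138.670·y = 668.257205
  160.054·x + 55.812·y = -584.380259
det = 54.712·55.812 − 138.670·160.054 = -19141.102036
x = (668.257205·55.812 − 138.670·-584.380259) / -19141.102036 = -6.182130
y = (54.712·-584.380259 − 668.257205·160.054) / -19141.102036 = 7.258195
|P − Q| = √((-6.182130 − 9.151)² + (7.258195 − 7.179)²) = 15.333335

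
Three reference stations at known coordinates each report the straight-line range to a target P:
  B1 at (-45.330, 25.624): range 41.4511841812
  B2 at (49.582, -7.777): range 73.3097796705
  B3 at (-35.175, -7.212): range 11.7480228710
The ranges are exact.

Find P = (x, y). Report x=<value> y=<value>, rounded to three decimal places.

eq1: (x + 45.330)² + (y − 25.624)² = 41.4511841812²
eq2: (x − 49.582)² + (y + 7.777)² = 73.3097796705²
eq3: (x + 35.175)² + (y + 7.212)² = 11.7480228710²
eq1−eq3, eq1−eq2 (x²,y² cancel):
  20.310·x − 65.672·y = 158.079922
  189.824·x − 66.802·y = -3848.664948
det = 20.310·-66.802 − -65.672·189.824 = 11109.373108
x = (158.079922·-66.802 − -65.672·-3848.664948) / 11109.373108 = -23.701570
y = (20.310·-3848.664948 − 158.079922·189.824) / 11109.373108 = -9.737160

x=-23.702 y=-9.737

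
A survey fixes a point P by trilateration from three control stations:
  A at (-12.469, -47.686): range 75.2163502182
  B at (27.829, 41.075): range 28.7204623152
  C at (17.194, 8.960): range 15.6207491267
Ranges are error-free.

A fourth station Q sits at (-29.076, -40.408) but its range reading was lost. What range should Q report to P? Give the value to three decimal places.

81.215

eq1: (x + 12.469)² + (y + 47.686)² = 75.2163502182²
eq2: (x − 27.829)² + (y − 41.075)² = 28.7204623152²
eq3: (x − 17.194)² + (y − 8.960)² = 15.6207491267²
eq2−eq3, eq2−eq1 (x²,y² cancel):
  -21.270·x − 64.230·y = -1504.836478
  -80.596·x − 177.522·y = -4864.812694
det = -21.270·-177.522 − -64.230·-80.596 = -1400.788140
x = (-1504.836478·-177.522 − -64.230·-4864.812694) / -1400.788140 = 32.357026
y = (-21.270·-4864.812694 − -1504.836478·-80.596) / -1400.788140 = 12.713725
|P − Q| = √((32.357026 − -29.076)² + (12.713725 − -40.408)²) = 81.215358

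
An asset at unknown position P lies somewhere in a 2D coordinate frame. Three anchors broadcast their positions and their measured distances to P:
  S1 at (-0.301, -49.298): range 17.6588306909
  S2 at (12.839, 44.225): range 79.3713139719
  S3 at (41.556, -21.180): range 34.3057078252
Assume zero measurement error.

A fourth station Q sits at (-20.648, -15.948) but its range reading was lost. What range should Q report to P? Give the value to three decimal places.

eq1: (x + 0.301)² + (y + 49.298)² = 17.6588306909²
eq2: (x − 12.839)² + (y − 44.225)² = 79.3713139719²
eq3: (x − 41.556)² + (y + 21.180)² = 34.3057078252²
eq3−eq2, eq3−eq1 (x²,y² cancel):
  -57.434·x + 130.810·y = -5177.726882
  -83.714·x − 56.236·y = 1119.937157
det = -57.434·-56.236 − 130.810·-83.714 = 14180.486764
x = (-5177.726882·-56.236 − 130.810·1119.937157) / 14180.486764 = 10.202447
y = (-57.434·1119.937157 − -5177.726882·-83.714) / 14180.486764 = -35.102511
|P − Q| = √((10.202447 − -20.648)² + (-35.102511 − -15.948)²) = 36.313158

36.313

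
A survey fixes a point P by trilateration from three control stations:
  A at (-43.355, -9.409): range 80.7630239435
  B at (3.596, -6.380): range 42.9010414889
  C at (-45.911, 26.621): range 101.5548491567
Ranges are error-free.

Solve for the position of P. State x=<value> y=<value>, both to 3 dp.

x=31.961 y=-38.565

eq1: (x + 43.355)² + (y + 9.409)² = 80.7630239435²
eq2: (x − 3.596)² + (y + 6.380)² = 42.9010414889²
eq3: (x + 45.911)² + (y − 26.621)² = 101.5548491567²
eq3−eq2, eq3−eq1 (x²,y² cancel):
  99.014·x − 66.002·y = 5710.026080
  5.112·x − 72.060·y = 2942.409095
det = 99.014·-72.060 − -66.002·5.112 = -6797.546616
x = (5710.026080·-72.060 − -66.002·2942.409095) / -6797.546616 = 31.961472
y = (99.014·2942.409095 − 5710.026080·5.112) / -6797.546616 = -38.565391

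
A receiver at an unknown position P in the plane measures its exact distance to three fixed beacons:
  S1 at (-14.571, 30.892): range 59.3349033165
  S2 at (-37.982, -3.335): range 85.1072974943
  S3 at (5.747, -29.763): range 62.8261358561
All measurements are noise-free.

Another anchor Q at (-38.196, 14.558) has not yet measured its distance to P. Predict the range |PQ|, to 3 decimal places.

eq1: (x + 14.571)² + (y − 30.892)² = 59.3349033165²
eq2: (x + 37.982)² + (y + 3.335)² = 85.1072974943²
eq3: (x − 5.747)² + (y + 29.763)² = 62.8261358561²
eq3−eq1, eq3−eq2 (x²,y² cancel):
  -40.636·x + 121.310·y = 674.258122
  -87.458·x + 52.856·y = -2761.238369
det = -40.636·52.856 − 121.310·-87.458 = 8461.673564
x = (674.258122·52.856 − 121.310·-2761.238369) / 8461.673564 = 43.798004
y = (-40.636·-2761.238369 − 674.258122·-87.458) / 8461.673564 = 20.229444
|P − Q| = √((43.798004 − -38.196)² + (20.229444 − 14.558)²) = 82.189914

82.190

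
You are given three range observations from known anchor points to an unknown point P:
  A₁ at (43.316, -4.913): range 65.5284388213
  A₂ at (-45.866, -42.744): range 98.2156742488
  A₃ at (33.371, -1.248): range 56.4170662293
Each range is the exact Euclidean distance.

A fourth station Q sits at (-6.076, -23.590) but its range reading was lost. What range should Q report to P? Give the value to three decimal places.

eq1: (x − 43.316)² + (y + 4.913)² = 65.5284388213²
eq2: (x + 45.866)² + (y + 42.744)² = 98.2156742488²
eq3: (x − 33.371)² + (y + 1.248)² = 56.4170662293²
eq3−eq1, eq3−eq2 (x²,y² cancel):
  19.890·x − 7.330·y = -325.858652
  -158.474·x − 82.992·y = -3647.874959
det = 19.890·-82.992 − -7.330·-158.474 = -2812.325300
x = (-325.858652·-82.992 − -7.330·-3647.874959) / -2812.325300 = -0.108358
y = (19.890·-3647.874959 − -325.858652·-158.474) / -2812.325300 = 44.161448
|P − Q| = √((-0.108358 − -6.076)² + (44.161448 − -23.590)²) = 68.013759

68.014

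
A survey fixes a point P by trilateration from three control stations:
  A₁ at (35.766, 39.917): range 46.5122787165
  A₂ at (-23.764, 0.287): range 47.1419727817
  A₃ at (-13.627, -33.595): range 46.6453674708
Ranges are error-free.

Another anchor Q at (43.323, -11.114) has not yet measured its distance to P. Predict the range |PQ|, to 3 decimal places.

eq1: (x − 35.766)² + (y − 39.917)² = 46.5122787165²
eq2: (x + 23.764)² + (y − 0.287)² = 47.1419727817²
eq3: (x + 13.627)² + (y + 33.595)² = 46.6453674708²
eq3−eq1, eq3−eq2 (x²,y² cancel):
  98.786·x + 147.024·y = 1570.652726
  -20.274·x + 67.764·y = -796.084380
det = 98.786·67.764 − 147.024·-20.274 = 9674.899080
x = (1570.652726·67.764 − 147.024·-796.084380) / 9674.899080 = 23.098662
y = (98.786·-796.084380 − 1570.652726·-20.274) / 9674.899080 = -4.837113
|P − Q| = √((23.098662 − 43.323)² + (-4.837113 − -11.114)²) = 21.176005

21.176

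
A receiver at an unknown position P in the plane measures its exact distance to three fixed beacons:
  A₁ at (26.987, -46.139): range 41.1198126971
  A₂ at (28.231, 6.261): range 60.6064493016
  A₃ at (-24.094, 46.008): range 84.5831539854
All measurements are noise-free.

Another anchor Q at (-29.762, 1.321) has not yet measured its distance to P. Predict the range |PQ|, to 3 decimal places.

42.522

eq1: (x − 26.987)² + (y + 46.139)² = 41.1198126971²
eq2: (x − 28.231)² + (y − 6.261)² = 60.6064493016²
eq3: (x + 24.094)² + (y − 46.008)² = 84.5831539854²
eq1−eq3, eq1−eq2 (x²,y² cancel):
  -102.162·x + 184.294·y = -5623.319532
  2.488·x + 104.800·y = -4003.218709
det = -102.162·104.800 − 184.294·2.488 = -11165.101072
x = (-5623.319532·104.800 − 184.294·-4003.218709) / -11165.101072 = -13.295473
y = (-102.162·-4003.218709 − -5623.319532·2.488) / -11165.101072 = -37.883011
|P − Q| = √((-13.295473 − -29.762)² + (-37.883011 − 1.321)²) = 42.521771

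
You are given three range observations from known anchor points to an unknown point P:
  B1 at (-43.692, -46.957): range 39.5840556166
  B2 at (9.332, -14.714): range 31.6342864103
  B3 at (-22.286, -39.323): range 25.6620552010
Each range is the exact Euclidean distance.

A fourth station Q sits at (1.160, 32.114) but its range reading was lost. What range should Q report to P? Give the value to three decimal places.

eq1: (x + 43.692)² + (y + 46.957)² = 39.5840556166²
eq2: (x − 9.332)² + (y + 14.714)² = 31.6342864103²
eq3: (x + 22.286)² + (y + 39.323)² = 25.6620552010²
eq3−eq1, eq3−eq2 (x²,y² cancel):
  -42.812·x − 15.268·y = 1162.630206
  63.236·x + 49.218·y = -2081.563105
det = -42.812·49.218 − -15.268·63.236 = -1141.633768
x = (1162.630206·49.218 − -15.268·-2081.563105) / -1141.633768 = -22.284754
y = (-42.812·-2081.563105 − 1162.630206·63.236) / -1141.633768 = -13.660945
|P − Q| = √((-22.284754 − 1.160)² + (-13.660945 − 32.114)²) = 51.429584

51.430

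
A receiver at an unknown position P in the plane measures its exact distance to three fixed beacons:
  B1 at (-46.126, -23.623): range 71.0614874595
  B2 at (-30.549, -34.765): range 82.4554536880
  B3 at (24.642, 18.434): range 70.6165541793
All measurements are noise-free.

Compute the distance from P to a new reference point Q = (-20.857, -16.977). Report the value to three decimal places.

66.897

eq1: (x + 46.126)² + (y + 23.623)² = 71.0614874595²
eq2: (x + 30.549)² + (y + 34.765)² = 82.4554536880²
eq3: (x − 24.642)² + (y − 18.434)² = 70.6165541793²
eq2−eq1, eq2−eq3 (x²,y² cancel):
  -31.154·x + 22.284·y = 2292.974222
  110.382·x + 106.398·y = 617.398013
det = -31.154·106.398 − 22.284·110.382 = -5774.475780
x = (2292.974222·106.398 − 22.284·617.398013) / -5774.475780 = -39.866783
y = (-31.154·617.398013 − 2292.974222·110.382) / -5774.475780 = 47.162289
|P − Q| = √((-39.866783 − -20.857)² + (47.162289 − -16.977)²) = 66.897087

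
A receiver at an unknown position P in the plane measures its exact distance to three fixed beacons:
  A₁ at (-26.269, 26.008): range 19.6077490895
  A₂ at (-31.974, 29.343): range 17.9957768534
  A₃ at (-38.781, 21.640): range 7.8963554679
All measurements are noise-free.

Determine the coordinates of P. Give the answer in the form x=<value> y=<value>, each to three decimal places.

eq1: (x + 26.269)² + (y − 26.008)² = 19.6077490895²
eq2: (x + 31.974)² + (y − 29.343)² = 17.9957768534²
eq3: (x + 38.781)² + (y − 21.640)² = 7.8963554679²
eq2−eq3, eq2−eq1 (x²,y² cancel):
  -13.614·x − 15.406·y = 350.402791
  11.410·x − 6.670·y = -577.487740
det = -13.614·-6.670 − -15.406·11.410 = 266.587840
x = (350.402791·-6.670 − -15.406·-577.487740) / 266.587840 = -42.139817
y = (-13.614·-577.487740 − 350.402791·11.410) / 266.587840 = 14.493618

x=-42.140 y=14.494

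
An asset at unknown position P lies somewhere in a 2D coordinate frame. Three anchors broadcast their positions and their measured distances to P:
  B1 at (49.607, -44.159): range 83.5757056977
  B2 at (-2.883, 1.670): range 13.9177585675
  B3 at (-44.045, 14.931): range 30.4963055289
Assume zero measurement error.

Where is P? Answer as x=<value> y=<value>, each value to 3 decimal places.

x=-13.928 y=10.139

eq1: (x − 49.607)² + (y + 44.159)² = 83.5757056977²
eq2: (x + 2.883)² + (y − 1.670)² = 13.9177585675²
eq3: (x + 44.045)² + (y − 14.931)² = 30.4963055289²
eq1−eq2, eq1−eq3 (x²,y² cancel):
  -104.980·x + 91.658·y = 2391.423438
  -187.304·x + 118.180·y = 3806.898988
det = -104.980·118.180 − 91.658·-187.304 = 4761.373632
x = (2391.423438·118.180 − 91.658·3806.898988) / 4761.373632 = -13.927562
y = (-104.980·3806.898988 − 2391.423438·-187.304) / 4761.373632 = 10.138864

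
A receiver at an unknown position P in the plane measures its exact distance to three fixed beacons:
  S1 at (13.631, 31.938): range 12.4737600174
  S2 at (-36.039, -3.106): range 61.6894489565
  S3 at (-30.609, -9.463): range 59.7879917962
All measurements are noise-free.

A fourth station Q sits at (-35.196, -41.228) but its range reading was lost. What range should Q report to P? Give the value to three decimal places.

eq1: (x − 13.631)² + (y − 31.938)² = 12.4737600174²
eq2: (x + 36.039)² + (y + 3.106)² = 61.6894489565²
eq3: (x + 30.609)² + (y + 9.463)² = 59.7879917962²
eq2−eq3, eq2−eq1 (x²,y² cancel):
  10.860·x − 12.714·y = -51.013357
  99.340·x + 70.088·y = 3547.376672
det = 10.860·70.088 − -12.714·99.340 = 2024.164440
x = (-51.013357·70.088 − -12.714·3547.376672) / 2024.164440 = 20.515094
y = (10.860·3547.376672 − -51.013357·99.340) / 2024.164440 = 21.535887
|P − Q| = √((20.515094 − -35.196)² + (21.535887 − -41.228)²) = 83.922771

83.923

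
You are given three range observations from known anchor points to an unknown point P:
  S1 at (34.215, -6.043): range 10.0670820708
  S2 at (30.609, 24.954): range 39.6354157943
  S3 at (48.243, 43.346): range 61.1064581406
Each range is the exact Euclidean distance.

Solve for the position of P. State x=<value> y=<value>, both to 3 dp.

x=28.991 y=-14.648

eq1: (x − 34.215)² + (y + 6.043)² = 10.0670820708²
eq2: (x − 30.609)² + (y − 24.954)² = 39.6354157943²
eq3: (x − 48.243)² + (y − 43.346)² = 61.1064581406²
eq2−eq3, eq2−eq1 (x²,y² cancel):
  35.268·x + 36.784·y = 483.616727
  7.212·x − 61.994·y = 1117.191121
det = 35.268·-61.994 − 36.784·7.212 = -2451.690600
x = (483.616727·-61.994 − 36.784·1117.191121) / -2451.690600 = 28.990646
y = (35.268·1117.191121 − 483.616727·7.212) / -2451.690600 = -14.648362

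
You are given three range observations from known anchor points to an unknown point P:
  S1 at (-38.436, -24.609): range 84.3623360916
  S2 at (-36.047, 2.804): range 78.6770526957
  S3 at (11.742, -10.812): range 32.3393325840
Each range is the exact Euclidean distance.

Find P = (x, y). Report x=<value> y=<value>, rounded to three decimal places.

eq1: (x + 38.436)² + (y + 24.609)² = 84.3623360916²
eq2: (x + 36.047)² + (y − 2.804)² = 78.6770526957²
eq3: (x − 11.742)² + (y + 10.812)² = 32.3393325840²
eq1−eq2, eq1−eq3 (x²,y² cancel):
  4.778·x + 54.826·y = 151.244778
  100.356·x + 27.594·y = 4243.016250
det = 4.778·27.594 − 54.826·100.356 = -5370.273924
x = (151.244778·27.594 − 54.826·4243.016250) / -5370.273924 = 42.540504
y = (4.778·4243.016250 − 151.244778·100.356) / -5370.273924 = -0.948706

x=42.541 y=-0.949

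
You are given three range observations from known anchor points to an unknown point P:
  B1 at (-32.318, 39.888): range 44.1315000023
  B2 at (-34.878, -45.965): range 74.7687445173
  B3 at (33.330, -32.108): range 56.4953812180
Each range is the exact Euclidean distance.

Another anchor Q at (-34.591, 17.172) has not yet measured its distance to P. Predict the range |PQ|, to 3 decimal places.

40.014

eq1: (x + 32.318)² + (y − 39.888)² = 44.1315000023²
eq2: (x + 34.878)² + (y + 45.965)² = 74.7687445173²
eq3: (x − 33.330)² + (y + 32.108)² = 56.4953812180²
eq2−eq3, eq2−eq1 (x²,y² cancel):
  136.416·x + 27.714·y = 1211.193513
  5.120·x + 171.706·y = 2949.025423
det = 136.416·171.706 − 27.714·5.120 = 23281.550016
x = (1211.193513·171.706 − 27.714·2949.025423) / 23281.550016 = 5.422315
y = (136.416·2949.025423 − 1211.193513·5.120) / 23281.550016 = 17.013169
|P − Q| = √((5.422315 − -34.591)² + (17.013169 − 17.172)²) = 40.013630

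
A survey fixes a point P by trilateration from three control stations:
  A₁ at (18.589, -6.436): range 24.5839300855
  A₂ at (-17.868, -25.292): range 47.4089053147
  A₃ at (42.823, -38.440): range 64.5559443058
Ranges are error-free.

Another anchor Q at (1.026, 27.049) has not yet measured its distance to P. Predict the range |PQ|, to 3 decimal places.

13.235

eq1: (x − 18.589)² + (y + 6.436)² = 24.5839300855²
eq2: (x + 17.868)² + (y + 25.292)² = 47.4089053147²
eq3: (x − 42.823)² + (y + 38.440)² = 64.5559443058²
eq1−eq2, eq1−eq3 (x²,y² cancel):
  -72.914·x − 37.712·y = -1071.257014
  48.468·x − 64.008·y = -638.630415
det = -72.914·-64.008 − -37.712·48.468 = 6494.904528
x = (-1071.257014·-64.008 − -37.712·-638.630415) / 6494.904528 = 6.849214
y = (-72.914·-638.630415 − -1071.257014·48.468) / 6494.904528 = 15.163700
|P − Q| = √((6.849214 − 1.026)² + (15.163700 − 27.049)²) = 13.235187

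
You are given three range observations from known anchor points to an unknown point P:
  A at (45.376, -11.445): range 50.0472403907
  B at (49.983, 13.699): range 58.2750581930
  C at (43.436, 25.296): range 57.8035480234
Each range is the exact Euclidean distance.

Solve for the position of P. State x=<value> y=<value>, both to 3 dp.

eq1: (x − 45.376)² + (y + 11.445)² = 50.0472403907²
eq2: (x − 49.983)² + (y − 13.699)² = 58.2750581930²
eq3: (x − 43.436)² + (y − 25.296)² = 57.8035480234²
eq3−eq2, eq3−eq1 (x²,y² cancel):
  13.094·x − 23.194·y = 104.656935
  3.880·x − 73.482·y = 499.919582
det = 13.094·-73.482 − -23.194·3.880 = -872.180588
x = (104.656935·-73.482 − -23.194·499.919582) / -872.180588 = -4.476979
y = (13.094·499.919582 − 104.656935·3.880) / -872.180588 = -7.039687

x=-4.477 y=-7.040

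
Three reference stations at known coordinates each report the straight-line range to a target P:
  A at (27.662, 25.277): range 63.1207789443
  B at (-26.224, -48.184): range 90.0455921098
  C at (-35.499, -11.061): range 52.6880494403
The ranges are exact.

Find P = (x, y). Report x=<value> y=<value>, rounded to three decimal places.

eq1: (x − 27.662)² + (y − 25.277)² = 63.1207789443²
eq2: (x + 26.224)² + (y + 48.184)² = 90.0455921098²
eq3: (x + 35.499)² + (y + 11.061)² = 52.6880494403²
eq1−eq2, eq1−eq3 (x²,y² cancel):
  -107.772·x − 146.922·y = -2518.692865
  -126.322·x − 72.676·y = 1186.613930
det = -107.772·-72.676 − -146.922·-126.322 = -10727.043012
x = (-2518.692865·-72.676 − -146.922·1186.613930) / -10727.043012 = -33.316564
y = (-107.772·1186.613930 − -2518.692865·-126.322) / -10727.043012 = 41.581830

x=-33.317 y=41.582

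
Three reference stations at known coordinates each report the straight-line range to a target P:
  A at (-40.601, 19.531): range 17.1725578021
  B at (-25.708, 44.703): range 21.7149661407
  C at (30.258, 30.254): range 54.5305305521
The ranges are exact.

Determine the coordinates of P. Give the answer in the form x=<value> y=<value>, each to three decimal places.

eq1: (x + 40.601)² + (y − 19.531)² = 17.1725578021²
eq2: (x + 25.708)² + (y − 44.703)² = 21.7149661407²
eq3: (x − 30.258)² + (y − 30.254)² = 54.5305305521²
eq3−eq1, eq3−eq2 (x²,y² cancel):
  -141.718·x − 21.446·y = 2877.732103
  -111.932·x + 28.898·y = 3330.447401
det = -141.718·28.898 − -21.446·-111.932 = -6495.860436
x = (2877.732103·28.898 − -21.446·3330.447401) / -6495.860436 = -23.797537
y = (-141.718·3330.447401 − 2877.732103·-111.932) / -6495.860436 = 23.072238

x=-23.798 y=23.072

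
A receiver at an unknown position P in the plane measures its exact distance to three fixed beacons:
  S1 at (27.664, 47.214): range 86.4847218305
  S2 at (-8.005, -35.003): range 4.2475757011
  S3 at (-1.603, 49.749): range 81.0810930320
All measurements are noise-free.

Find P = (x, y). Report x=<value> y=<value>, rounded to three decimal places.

eq1: (x − 27.664)² + (y − 47.214)² = 86.4847218305²
eq2: (x + 8.005)² + (y + 35.003)² = 4.2475757011²
eq3: (x + 1.603)² + (y − 49.749)² = 81.0810930320²
eq1−eq2, eq1−eq3 (x²,y² cancel):
  -71.338·x − 164.434·y = 5756.396553
  -58.534·x + 5.070·y = 388.537381
det = -71.338·5.070 − -164.434·-58.534 = -9986.663416
x = (5756.396553·5.070 − -164.434·388.537381) / -9986.663416 = -9.319798
y = (-71.338·388.537381 − 5756.396553·-58.534) / -9986.663416 = -30.964039

x=-9.320 y=-30.964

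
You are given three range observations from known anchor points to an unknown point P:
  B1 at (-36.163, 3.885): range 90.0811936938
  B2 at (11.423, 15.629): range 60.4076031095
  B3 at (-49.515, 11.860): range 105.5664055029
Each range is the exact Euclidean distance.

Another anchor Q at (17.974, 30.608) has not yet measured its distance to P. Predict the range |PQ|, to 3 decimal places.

eq1: (x + 36.163)² + (y − 3.885)² = 90.0811936938²
eq2: (x − 11.423)² + (y − 15.629)² = 60.4076031095²
eq3: (x + 49.515)² + (y − 11.860)² = 105.5664055029²
eq2−eq1, eq2−eq3 (x²,y² cancel):
  -95.172·x − 23.488·y = -3517.437720
  -121.876·x − 7.538·y = -5277.543202
det = -95.172·-7.538 − -23.488·-121.876 = -2145.216952
x = (-3517.437720·-7.538 − -23.488·-5277.543202) / -2145.216952 = 45.424072
y = (-95.172·-5277.543202 − -3517.437720·-121.876) / -2145.216952 = -34.301007
|P − Q| = √((45.424072 − 17.974)² + (-34.301007 − 30.608)²) = 70.474717

70.475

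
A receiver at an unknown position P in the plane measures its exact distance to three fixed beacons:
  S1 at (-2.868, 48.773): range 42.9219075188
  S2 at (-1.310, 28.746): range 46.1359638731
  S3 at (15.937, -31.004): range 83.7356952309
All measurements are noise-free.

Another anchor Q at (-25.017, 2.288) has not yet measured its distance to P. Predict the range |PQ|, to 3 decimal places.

80.207

eq1: (x + 2.868)² + (y − 48.773)² = 42.9219075188²
eq2: (x + 1.310)² + (y − 28.746)² = 46.1359638731²
eq3: (x − 15.937)² + (y + 31.004)² = 83.7356952309²
eq1−eq3, eq1−eq2 (x²,y² cancel):
  37.610·x − 159.554·y = -6341.171479
  3.116·x − 40.054·y = -1845.219354
det = 37.610·-40.054 − -159.554·3.116 = -1009.260676
x = (-6341.171479·-40.054 − -159.554·-1845.219354) / -1009.260676 = 40.051938
y = (37.610·-1845.219354 − -6341.171479·3.116) / -1009.260676 = 49.184131
|P − Q| = √((40.051938 − -25.017)² + (49.184131 − 2.288)²) = 80.207318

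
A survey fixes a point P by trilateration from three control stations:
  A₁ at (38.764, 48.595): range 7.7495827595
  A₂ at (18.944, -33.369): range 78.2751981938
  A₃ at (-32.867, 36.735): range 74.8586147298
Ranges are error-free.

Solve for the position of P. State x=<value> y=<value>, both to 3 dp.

eq1: (x − 38.764)² + (y − 48.595)² = 7.7495827595²
eq2: (x − 18.944)² + (y + 33.369)² = 78.2751981938²
eq3: (x + 32.867)² + (y − 36.735)² = 74.8586147298²
eq1−eq2, eq1−eq3 (x²,y² cancel):
  -39.640·x − 163.928·y = -8458.707043
  -143.262·x − 23.720·y = -6978.177973
det = -39.640·-23.720 − -163.928·-143.262 = -22544.392336
x = (-8458.707043·-23.720 − -163.928·-6978.177973) / -22544.392336 = 41.840925
y = (-39.640·-6978.177973 − -8458.707043·-143.262) / -22544.392336 = 41.482436

x=41.841 y=41.482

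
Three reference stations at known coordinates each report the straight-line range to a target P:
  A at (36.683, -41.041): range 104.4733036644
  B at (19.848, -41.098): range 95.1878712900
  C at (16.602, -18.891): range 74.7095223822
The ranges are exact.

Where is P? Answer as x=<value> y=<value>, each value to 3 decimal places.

eq1: (x − 36.683)² + (y + 41.041)² = 104.4733036644²
eq2: (x − 19.848)² + (y + 41.098)² = 95.1878712900²
eq3: (x − 16.602)² + (y + 18.891)² = 74.7095223822²
eq2−eq1, eq2−eq3 (x²,y² cancel):
  33.670·x + 0.114·y = -906.922876
  -6.492·x + 44.414·y = 2028.725683
det = 33.670·44.414 − 0.114·-6.492 = 1496.159468
x = (-906.922876·44.414 − 0.114·2028.725683) / 1496.159468 = -27.076891
y = (33.670·2028.725683 − -906.922876·-6.492) / 1496.159468 = 41.719784

x=-27.077 y=41.720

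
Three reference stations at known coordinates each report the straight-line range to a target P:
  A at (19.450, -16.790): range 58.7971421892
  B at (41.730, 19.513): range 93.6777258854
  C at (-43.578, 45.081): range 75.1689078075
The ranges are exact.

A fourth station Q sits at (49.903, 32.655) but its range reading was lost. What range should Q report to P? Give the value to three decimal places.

eq1: (x − 19.450)² + (y + 16.790)² = 58.7971421892²
eq2: (x − 41.730)² + (y − 19.513)² = 93.6777258854²
eq3: (x + 43.578)² + (y − 45.081)² = 75.1689078075²
eq3−eq1, eq3−eq2 (x²,y² cancel):
  126.056·x − 123.742·y = -1077.871274
  170.616·x − 51.136·y = -4934.340202
det = 126.056·-51.136 − -123.742·170.616 = 14666.365456
x = (-1077.871274·-51.136 − -123.742·-4934.340202) / 14666.365456 = -37.873535
y = (126.056·-4934.340202 − -1077.871274·170.616) / 14666.365456 = -29.871143
|P − Q| = √((-37.873535 − 49.903)² + (-29.871143 − 32.655)²) = 107.769377

107.769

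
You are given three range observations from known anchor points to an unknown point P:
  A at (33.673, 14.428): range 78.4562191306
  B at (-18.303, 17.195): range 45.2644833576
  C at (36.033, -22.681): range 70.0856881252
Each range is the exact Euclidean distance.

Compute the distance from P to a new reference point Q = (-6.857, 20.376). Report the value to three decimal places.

53.099

eq1: (x − 33.673)² + (y − 14.428)² = 78.4562191306²
eq2: (x + 18.303)² + (y − 17.195)² = 45.2644833576²
eq3: (x − 36.033)² + (y + 22.681)² = 70.0856881252²
eq1−eq2, eq1−eq3 (x²,y² cancel):
  -103.952·x + 5.534·y = 3395.134588
  4.720·x − 74.218·y = 1714.141377
det = -103.952·-74.218 − 5.534·4.720 = 7688.989056
x = (3395.134588·-74.218 − 5.534·1714.141377) / 7688.989056 = -34.005271
y = (-103.952·1714.141377 − 3395.134588·4.720) / 7688.989056 = -25.258647
|P − Q| = √((-34.005271 − -6.857)² + (-25.258647 − 20.376)²) = 53.099431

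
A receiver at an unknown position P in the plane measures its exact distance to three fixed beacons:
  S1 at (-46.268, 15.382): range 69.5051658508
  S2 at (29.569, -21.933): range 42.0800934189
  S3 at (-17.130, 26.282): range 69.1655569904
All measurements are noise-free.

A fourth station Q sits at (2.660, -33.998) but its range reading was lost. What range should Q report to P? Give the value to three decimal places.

12.906

eq1: (x + 46.268)² + (y − 15.382)² = 69.5051658508²
eq2: (x − 29.569)² + (y + 21.933)² = 42.0800934189²
eq3: (x + 17.130)² + (y − 26.282)² = 69.1655569904²
eq2−eq1, eq2−eq3 (x²,y² cancel):
  -151.674·x + 74.630·y = -2038.282320
  -93.398·x + 96.430·y = -3384.341838
det = -151.674·96.430 − 74.630·-93.398 = -7655.631080
x = (-2038.282320·96.430 − 74.630·-3384.341838) / -7655.631080 = -7.317733
y = (-151.674·-3384.341838 − -2038.282320·-93.398) / -7655.631080 = -42.184004
|P − Q| = √((-7.317733 − 2.660)² + (-42.184004 − -33.998)²) = 12.906038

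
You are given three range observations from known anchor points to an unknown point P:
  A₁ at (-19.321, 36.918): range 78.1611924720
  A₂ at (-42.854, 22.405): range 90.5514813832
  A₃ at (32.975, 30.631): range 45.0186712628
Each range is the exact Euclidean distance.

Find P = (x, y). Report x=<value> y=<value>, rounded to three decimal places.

eq1: (x + 19.321)² + (y − 36.918)² = 78.1611924720²
eq2: (x + 42.854)² + (y − 22.405)² = 90.5514813832²
eq3: (x − 32.975)² + (y − 30.631)² = 45.0186712628²
eq2−eq3, eq2−eq1 (x²,y² cancel):
  151.658·x + 16.452·y = 5860.049463
  47.066·x + 29.026·y = 1488.189196
det = 151.658·29.026 − 16.452·47.066 = 3627.695276
x = (5860.049463·29.026 − 16.452·1488.189196) / 3627.695276 = 40.138461
y = (151.658·1488.189196 − 5860.049463·47.066) / 3627.695276 = -13.814085

x=40.138 y=-13.814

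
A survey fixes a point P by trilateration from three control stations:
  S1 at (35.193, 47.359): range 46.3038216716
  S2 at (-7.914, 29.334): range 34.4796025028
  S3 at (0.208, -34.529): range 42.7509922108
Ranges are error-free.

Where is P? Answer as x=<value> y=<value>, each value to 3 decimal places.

eq1: (x − 35.193)² + (y − 47.359)² = 46.3038216716²
eq2: (x + 7.914)² + (y − 29.334)² = 34.4796025028²
eq3: (x − 0.208)² + (y + 34.529)² = 42.7509922108²
eq2−eq3, eq2−eq1 (x²,y² cancel):
  16.244·x − 127.726·y = -369.624193
  86.214·x + 36.050·y = 1603.106265
det = 16.244·36.050 − -127.726·86.214 = 11597.365564
x = (-369.624193·36.050 − -127.726·1603.106265) / 11597.365564 = 16.506628
y = (16.244·1603.106265 − -369.624193·86.214) / 11597.365564 = 4.993172

x=16.507 y=4.993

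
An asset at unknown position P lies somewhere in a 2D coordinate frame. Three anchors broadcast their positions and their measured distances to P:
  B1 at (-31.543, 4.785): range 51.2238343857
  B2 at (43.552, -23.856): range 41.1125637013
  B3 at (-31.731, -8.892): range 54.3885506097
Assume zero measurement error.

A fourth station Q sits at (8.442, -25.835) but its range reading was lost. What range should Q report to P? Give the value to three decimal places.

eq1: (x + 31.543)² + (y − 4.785)² = 51.2238343857²
eq2: (x − 43.552)² + (y + 23.856)² = 41.1125637013²
eq3: (x + 31.731)² + (y + 8.892)² = 54.3885506097²
eq2−eq1, eq2−eq3 (x²,y² cancel):
  -150.190·x + 57.282·y = -2381.666681
  -150.566·x + 29.928·y = -2647.832958
det = -150.190·29.928 − 57.282·-150.566 = 4129.835292
x = (-2381.666681·29.928 − 57.282·-2647.832958) / 4129.835292 = 19.466793
y = (-150.190·-2647.832958 − -2381.666681·-150.566) / 4129.835292 = 9.462849
|P − Q| = √((19.466793 − 8.442)² + (9.462849 − -25.835)²) = 36.979510

36.980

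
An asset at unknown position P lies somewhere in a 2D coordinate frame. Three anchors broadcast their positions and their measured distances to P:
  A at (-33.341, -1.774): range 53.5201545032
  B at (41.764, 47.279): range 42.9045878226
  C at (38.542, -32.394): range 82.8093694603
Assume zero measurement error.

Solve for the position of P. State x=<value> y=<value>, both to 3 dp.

eq1: (x + 33.341)² + (y + 1.774)² = 53.5201545032²
eq2: (x − 41.764)² + (y − 47.279)² = 42.9045878226²
eq3: (x − 38.542)² + (y + 32.394)² = 82.8093694603²
eq3−eq1, eq3−eq2 (x²,y² cancel):
  -143.766·x + 61.240·y = 2572.897089
  6.444·x + 159.346·y = 6461.266551
det = -143.766·159.346 − 61.240·6.444 = -23303.167596
x = (2572.897089·159.346 − 61.240·6461.266551) / -23303.167596 = -0.613346
y = (-143.766·6461.266551 − 2572.897089·6.444) / -23303.167596 = 40.573462

x=-0.613 y=40.573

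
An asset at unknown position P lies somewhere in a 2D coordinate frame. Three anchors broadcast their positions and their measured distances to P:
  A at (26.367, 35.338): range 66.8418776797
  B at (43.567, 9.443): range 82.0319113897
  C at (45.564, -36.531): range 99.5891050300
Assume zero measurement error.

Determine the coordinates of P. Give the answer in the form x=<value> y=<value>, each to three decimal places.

eq1: (x − 26.367)² + (y − 35.338)² = 66.8418776797²
eq2: (x − 43.567)² + (y − 9.443)² = 82.0319113897²
eq3: (x − 45.564)² + (y + 36.531)² = 99.5891050300²
eq1−eq3, eq1−eq2 (x²,y² cancel):
  38.394·x − 143.738·y = -3983.554105
  34.400·x − 51.790·y = -2218.137069
det = 38.394·-51.790 − -143.738·34.400 = 2956.161940
x = (-3983.554105·-51.790 − -143.738·-2218.137069) / 2956.161940 = -38.063652
y = (38.394·-2218.137069 − -3983.554105·34.400) / 2956.161940 = 17.546774

x=-38.064 y=17.547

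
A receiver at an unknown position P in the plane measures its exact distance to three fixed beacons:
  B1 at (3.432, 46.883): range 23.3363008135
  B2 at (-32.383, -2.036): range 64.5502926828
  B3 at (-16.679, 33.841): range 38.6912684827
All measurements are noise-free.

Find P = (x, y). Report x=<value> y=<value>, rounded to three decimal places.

x=21.997 y=32.743

eq1: (x − 3.432)² + (y − 46.883)² = 23.3363008135²
eq2: (x + 32.383)² + (y + 2.036)² = 64.5502926828²
eq3: (x + 16.679)² + (y − 33.841)² = 38.6912684827²
eq3−eq2, eq3−eq1 (x²,y² cancel):
  -31.408·x − 71.754·y = -3040.324366
  40.222·x + 26.084·y = 1738.823312
det = -31.408·26.084 − -71.754·40.222 = 2066.843116
x = (-3040.324366·26.084 − -71.754·1738.823312) / 2066.843116 = 21.996690
y = (-31.408·1738.823312 − -3040.324366·40.222) / 2066.843116 = 32.743155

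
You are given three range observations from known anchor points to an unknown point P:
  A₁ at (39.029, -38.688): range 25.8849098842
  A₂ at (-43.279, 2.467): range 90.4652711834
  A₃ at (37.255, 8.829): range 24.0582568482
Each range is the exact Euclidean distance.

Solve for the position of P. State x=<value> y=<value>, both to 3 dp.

eq1: (x − 39.029)² + (y + 38.688)² = 25.8849098842²
eq2: (x + 43.279)² + (y − 2.467)² = 90.4652711834²
eq3: (x − 37.255)² + (y − 8.829)² = 24.0582568482²
eq1−eq2, eq1−eq3 (x²,y² cancel):
  -164.616·x + 82.310·y = -8654.802986
  -3.548·x + 95.034·y = -1462.909082
det = -164.616·95.034 − 82.310·-3.548 = -15352.081064
x = (-8654.802986·95.034 − 82.310·-1462.909082) / -15352.081064 = 45.732464
y = (-164.616·-1462.909082 − -8654.802986·-3.548) / -15352.081064 = -13.686158

x=45.732 y=-13.686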